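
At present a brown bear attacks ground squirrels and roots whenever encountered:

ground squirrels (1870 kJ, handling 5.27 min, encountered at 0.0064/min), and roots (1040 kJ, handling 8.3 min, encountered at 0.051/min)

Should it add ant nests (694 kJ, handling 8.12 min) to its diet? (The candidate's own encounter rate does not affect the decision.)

Intake rate on the current diet: R = (0.0064×1870 + 0.051×1040) / (1 + 0.0064×5.27 + 0.051×8.3) = 65.01/1.457 = 44.62 kJ/min.
Profitability of ant nests: 694/8.12 = 85.47 kJ/min.
85.47 > 44.62, so adding ant nests raises the average — include it.

Yes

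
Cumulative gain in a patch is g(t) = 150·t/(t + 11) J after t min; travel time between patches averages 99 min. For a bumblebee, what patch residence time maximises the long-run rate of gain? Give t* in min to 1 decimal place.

Optimal t* satisfies g'(t*) = g(t*)/(T + t*).
g'(t) = 150·11/(t + 11)². Setting 150·11/(t+11)² = 150t/[(t+11)(99+t)] gives 11(99+t) = t(t+11), so t² = 11×99 = 1089.
t* = √1089 = 33 min.

33.0 min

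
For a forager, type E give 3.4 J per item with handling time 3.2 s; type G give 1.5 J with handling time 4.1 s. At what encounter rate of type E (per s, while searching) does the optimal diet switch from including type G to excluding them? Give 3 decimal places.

Drop type G once their profitability E₂/h₂ falls below the rate achievable on type E alone: E₂/h₂ = λE₁/(1 + λh₁).
Solve for λ: λE₁h₂ = E₂(1 + λh₁) → λ(E₁h₂ − E₂h₁) = E₂ → λ = E₂/(E₁h₂ − E₂h₁).
λ = 1.5/(3.4×4.1 − 1.5×3.2) = 1.5/9.14 = 0.1641 per s.

0.164 per s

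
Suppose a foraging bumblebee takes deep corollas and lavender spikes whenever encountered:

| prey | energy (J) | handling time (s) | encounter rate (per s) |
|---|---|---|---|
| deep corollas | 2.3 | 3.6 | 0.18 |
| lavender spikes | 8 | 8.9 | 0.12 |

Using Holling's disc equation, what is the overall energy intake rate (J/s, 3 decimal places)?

0.506 J/s

R = (0.18×2.3 + 0.12×8) / (1 + 0.18×3.6 + 0.12×8.9) = 1.374/2.716 = 0.5059 J/s.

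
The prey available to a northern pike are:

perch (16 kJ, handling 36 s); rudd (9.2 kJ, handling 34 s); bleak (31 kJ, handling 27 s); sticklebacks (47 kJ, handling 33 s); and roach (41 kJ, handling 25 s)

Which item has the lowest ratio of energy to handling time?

rudd

Profitability E/h (kJ/s): perch = 16/36 = 0.444, rudd = 9.2/34 = 0.271, bleak = 31/27 = 1.15, sticklebacks = 47/33 = 1.42, roach = 41/25 = 1.64.
Ranked: roach > sticklebacks > bleak > perch > rudd.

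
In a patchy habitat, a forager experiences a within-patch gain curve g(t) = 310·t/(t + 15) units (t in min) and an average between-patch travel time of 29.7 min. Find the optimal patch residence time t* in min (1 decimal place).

Maximise g(t)/(T+t): set derivative to zero → g'(t)(T+t) = g(t).
g'(t) = 310·15/(t + 15)². Setting 310·15/(t+15)² = 310t/[(t+15)(29.7+t)] gives 15(29.7+t) = t(t+15), so t² = 15×29.7 = 445.5.
t* = √445.5 = 21.11 min.

21.1 min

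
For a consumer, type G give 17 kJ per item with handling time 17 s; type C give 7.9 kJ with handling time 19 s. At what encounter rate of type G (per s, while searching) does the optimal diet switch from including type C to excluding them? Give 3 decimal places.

At the threshold, the rate on type G alone equals the profitability of type C: λ·17/(1 + λ·17) = 7.9/19 = 0.4158.
Rearranging, λ(17 − 0.4158×17) = 0.4158, so λ = 0.4158/9.932 = 0.04187 per s.

0.042 per s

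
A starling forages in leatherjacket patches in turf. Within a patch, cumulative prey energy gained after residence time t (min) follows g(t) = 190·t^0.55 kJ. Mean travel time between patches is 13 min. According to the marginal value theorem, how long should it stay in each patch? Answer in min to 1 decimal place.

By the marginal value theorem, leave when the instantaneous gain rate g'(t) equals the habitat-wide average g(t)/(T + t).
g'(t) = 0.55·190·t^-0.45. Setting 0.55·190·t^-0.45 = 190·t^0.55/(13+t) gives 0.55(13+t) = t, so 0.45·t = 0.55×13.
t* = 0.55×13/0.45 = 15.89 min.

15.9 min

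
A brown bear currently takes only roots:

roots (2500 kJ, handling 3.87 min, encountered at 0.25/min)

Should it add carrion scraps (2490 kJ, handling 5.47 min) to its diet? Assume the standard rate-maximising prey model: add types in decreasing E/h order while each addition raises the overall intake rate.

Intake rate on the current diet: R = (0.25×2500) / (1 + 0.25×3.87) = 625/1.968 = 317.7 kJ/min.
carrion scraps: E/h = 2490/5.47 = 455.2 kJ/min.
455.2 > 317.7, so adding carrion scraps raises the average — include it.

Yes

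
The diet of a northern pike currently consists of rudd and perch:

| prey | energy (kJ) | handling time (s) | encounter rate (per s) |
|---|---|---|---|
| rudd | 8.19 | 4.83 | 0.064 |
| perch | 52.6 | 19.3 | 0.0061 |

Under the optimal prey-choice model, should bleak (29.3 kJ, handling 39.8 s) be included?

Yes

Intake rate on the current diet: R = (0.064×8.19 + 0.0061×52.6) / (1 + 0.064×4.83 + 0.0061×19.3) = 0.845/1.427 = 0.5922 kJ/s.
Profitability of bleak: 29.3/39.8 = 0.7362 kJ/s.
Since 0.7362 > R, including bleak increases the long-run rate.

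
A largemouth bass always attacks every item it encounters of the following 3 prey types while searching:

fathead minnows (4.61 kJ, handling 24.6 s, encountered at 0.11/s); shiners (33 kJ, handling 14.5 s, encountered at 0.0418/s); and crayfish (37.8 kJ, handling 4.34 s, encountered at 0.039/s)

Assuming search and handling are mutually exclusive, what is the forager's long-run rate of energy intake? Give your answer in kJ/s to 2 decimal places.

R = (0.11×4.61 + 0.0418×33 + 0.039×37.8) / (1 + 0.11×24.6 + 0.0418×14.5 + 0.039×4.34) = 3.361/4.481 = 0.7499 kJ/s.

0.75 kJ/s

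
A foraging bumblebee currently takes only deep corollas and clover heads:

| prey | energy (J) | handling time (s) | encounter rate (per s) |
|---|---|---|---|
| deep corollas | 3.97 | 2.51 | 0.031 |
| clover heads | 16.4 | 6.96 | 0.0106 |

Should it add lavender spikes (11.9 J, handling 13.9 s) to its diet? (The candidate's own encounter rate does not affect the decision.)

Intake rate on the current diet: R = (0.031×3.97 + 0.0106×16.4) / (1 + 0.031×2.51 + 0.0106×6.96) = 0.2969/1.152 = 0.2578 J/s.
lavender spikes: E/h = 11.9/13.9 = 0.8561 J/s.
Since 0.8561 > R, including lavender spikes increases the long-run rate.

Yes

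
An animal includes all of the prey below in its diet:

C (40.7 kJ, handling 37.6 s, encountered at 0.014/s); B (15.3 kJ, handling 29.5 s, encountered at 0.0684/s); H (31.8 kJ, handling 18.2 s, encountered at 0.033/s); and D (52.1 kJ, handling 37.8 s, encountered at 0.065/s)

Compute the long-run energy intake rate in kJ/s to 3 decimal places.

0.917 kJ/s

Energy encountered per unit search time: 0.014×40.7 + 0.0684×15.3 + 0.033×31.8 + 0.065×52.1 = 6.052 kJ/s.
Handling time per unit search time: 0.014×37.6 + 0.0684×29.5 + 0.033×18.2 + 0.065×37.8 = 5.602.
Rate = 6.052/(1 + 5.602) = 0.9168 kJ/s.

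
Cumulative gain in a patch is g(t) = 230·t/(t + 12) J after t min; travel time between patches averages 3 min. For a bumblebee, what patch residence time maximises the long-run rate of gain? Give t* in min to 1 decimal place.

6.0 min

Maximise g(t)/(T+t): set derivative to zero → g'(t)(T+t) = g(t).
g'(t) = 230·12/(t + 12)². Setting 230·12/(t+12)² = 230t/[(t+12)(3+t)] gives 12(3+t) = t(t+12), so t² = 12×3 = 36.
t* = √36 = 6 min.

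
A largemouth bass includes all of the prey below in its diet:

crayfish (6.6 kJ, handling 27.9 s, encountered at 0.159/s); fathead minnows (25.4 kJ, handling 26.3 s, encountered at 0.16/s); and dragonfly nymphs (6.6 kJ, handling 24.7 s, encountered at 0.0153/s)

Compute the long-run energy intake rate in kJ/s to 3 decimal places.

Energy encountered per unit search time: 0.159×6.6 + 0.16×25.4 + 0.0153×6.6 = 5.214 kJ/s.
Handling time per unit search time: 0.159×27.9 + 0.16×26.3 + 0.0153×24.7 = 9.022.
Rate = 5.214/(1 + 9.022) = 0.5203 kJ/s.

0.520 kJ/s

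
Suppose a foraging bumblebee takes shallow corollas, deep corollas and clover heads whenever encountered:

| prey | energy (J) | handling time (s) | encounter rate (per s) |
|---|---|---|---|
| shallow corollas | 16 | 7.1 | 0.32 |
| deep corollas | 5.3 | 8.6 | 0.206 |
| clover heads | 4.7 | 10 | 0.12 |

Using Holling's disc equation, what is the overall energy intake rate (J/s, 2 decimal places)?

1.09 J/s

R = (0.32×16 + 0.206×5.3 + 0.12×4.7) / (1 + 0.32×7.1 + 0.206×8.6 + 0.12×10) = 6.776/6.244 = 1.085 J/s.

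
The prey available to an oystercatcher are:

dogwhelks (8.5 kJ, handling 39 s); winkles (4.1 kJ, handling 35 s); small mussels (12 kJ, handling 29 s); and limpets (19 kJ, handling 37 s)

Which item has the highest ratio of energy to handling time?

limpets

Profitability E/h (kJ/s): dogwhelks = 8.5/39 = 0.218, winkles = 4.1/35 = 0.117, small mussels = 12/29 = 0.414, limpets = 19/37 = 0.514.
Ranked: limpets > small mussels > dogwhelks > winkles.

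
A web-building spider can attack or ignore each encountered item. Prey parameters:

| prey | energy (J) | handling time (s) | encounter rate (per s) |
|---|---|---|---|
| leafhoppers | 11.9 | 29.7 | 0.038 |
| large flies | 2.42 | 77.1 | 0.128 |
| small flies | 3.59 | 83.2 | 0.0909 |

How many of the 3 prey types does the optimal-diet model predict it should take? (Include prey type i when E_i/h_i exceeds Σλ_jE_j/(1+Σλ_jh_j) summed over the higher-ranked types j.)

1

E/h in descending order: leafhoppers 0.401, small flies 0.0431, large flies 0.0314 J/s. The optimal diet is the largest prefix of this list for which every included type satisfies E_i/h_i > R on the types above it.
Rate on top 1: 0.2124. small flies: 0.0431 < 0.2124 → exclude; stop.
Optimal diet: leafhoppers — 1 of 3 types.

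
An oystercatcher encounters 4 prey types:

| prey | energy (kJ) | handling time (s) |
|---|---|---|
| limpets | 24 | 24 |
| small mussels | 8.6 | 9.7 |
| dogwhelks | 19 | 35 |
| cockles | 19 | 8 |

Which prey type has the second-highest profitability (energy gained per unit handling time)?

Profitability E/h (kJ/s): limpets = 24/24 = 1, small mussels = 8.6/9.7 = 0.887, dogwhelks = 19/35 = 0.543, cockles = 19/8 = 2.38.
Ranked: cockles > limpets > small mussels > dogwhelks.

limpets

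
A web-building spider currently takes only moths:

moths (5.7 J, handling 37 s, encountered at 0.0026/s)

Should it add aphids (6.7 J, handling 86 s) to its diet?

Yes

Current rate: (0.0026×5.7)/(1 + 0.0026×37) = 0.01352 J/s.
aphids: E/h = 6.7/86 = 0.07791 J/s.
0.07791 > 0.01352, so adding aphids raises the average — include it.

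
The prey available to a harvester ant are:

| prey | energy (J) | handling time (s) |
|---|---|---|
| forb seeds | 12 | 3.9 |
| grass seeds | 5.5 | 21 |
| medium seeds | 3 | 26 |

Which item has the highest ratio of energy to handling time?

Profitability E/h (J/s): forb seeds = 12/3.9 = 3.08, grass seeds = 5.5/21 = 0.262, medium seeds = 3/26 = 0.115.
Ranked: forb seeds > grass seeds > medium seeds.

forb seeds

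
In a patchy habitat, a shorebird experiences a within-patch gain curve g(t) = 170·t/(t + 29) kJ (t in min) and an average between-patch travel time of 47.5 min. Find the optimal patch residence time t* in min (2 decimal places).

Maximise g(t)/(T+t): set derivative to zero → g'(t)(T+t) = g(t).
g'(t) = 170·29/(t + 29)². Setting 170·29/(t+29)² = 170t/[(t+29)(47.5+t)] gives 29(47.5+t) = t(t+29), so t² = 29×47.5 = 1378.
t* = √1378 = 37.11 min.

37.11 min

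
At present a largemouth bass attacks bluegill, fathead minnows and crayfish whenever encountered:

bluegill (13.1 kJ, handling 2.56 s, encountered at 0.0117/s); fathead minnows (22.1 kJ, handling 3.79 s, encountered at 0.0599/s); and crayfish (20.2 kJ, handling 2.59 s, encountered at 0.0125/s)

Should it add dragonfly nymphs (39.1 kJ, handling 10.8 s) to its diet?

Yes

Current rate: (0.0117×13.1 + 0.0599×22.1 + 0.0125×20.2)/(1 + 0.0117×2.56 + 0.0599×3.79 + 0.0125×2.59) = 1.341 kJ/s.
Profitability of dragonfly nymphs: 39.1/10.8 = 3.62 kJ/s.
3.62 > 1.341, so adding dragonfly nymphs raises the average — include it.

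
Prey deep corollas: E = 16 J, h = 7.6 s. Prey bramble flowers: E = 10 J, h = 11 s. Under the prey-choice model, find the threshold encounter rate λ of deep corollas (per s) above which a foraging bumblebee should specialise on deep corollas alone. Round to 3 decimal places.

At the threshold, the rate on deep corollas alone equals the profitability of bramble flowers: λ·16/(1 + λ·7.6) = 10/11 = 0.9091.
Rearranging, λ(16 − 0.9091×7.6) = 0.9091, so λ = 0.9091/9.091 = 0.1 per s.

0.100 per s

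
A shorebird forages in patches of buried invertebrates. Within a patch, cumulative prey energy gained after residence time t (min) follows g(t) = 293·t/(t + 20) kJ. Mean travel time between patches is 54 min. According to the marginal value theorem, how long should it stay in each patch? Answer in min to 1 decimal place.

32.9 min

Optimal t* satisfies g'(t*) = g(t*)/(T + t*).
g'(t) = 293·20/(t + 20)². Setting 293·20/(t+20)² = 293t/[(t+20)(54+t)] gives 20(54+t) = t(t+20), so t² = 20×54 = 1080.
t* = √1080 = 32.86 min.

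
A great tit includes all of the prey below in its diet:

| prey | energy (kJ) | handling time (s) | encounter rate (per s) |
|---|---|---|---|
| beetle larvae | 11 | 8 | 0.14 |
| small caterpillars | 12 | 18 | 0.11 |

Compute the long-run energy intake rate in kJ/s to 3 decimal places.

0.698 kJ/s

R = (0.14×11 + 0.11×12) / (1 + 0.14×8 + 0.11×18) = 2.86/4.1 = 0.6976 kJ/s.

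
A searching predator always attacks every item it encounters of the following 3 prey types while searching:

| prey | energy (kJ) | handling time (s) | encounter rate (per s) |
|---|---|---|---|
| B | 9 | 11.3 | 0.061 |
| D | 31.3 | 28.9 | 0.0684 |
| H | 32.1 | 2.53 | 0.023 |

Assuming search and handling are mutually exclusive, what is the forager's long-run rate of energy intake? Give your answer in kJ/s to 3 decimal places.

0.921 kJ/s

R = (0.061×9 + 0.0684×31.3 + 0.023×32.1) / (1 + 0.061×11.3 + 0.0684×28.9 + 0.023×2.53) = 3.428/3.724 = 0.9205 kJ/s.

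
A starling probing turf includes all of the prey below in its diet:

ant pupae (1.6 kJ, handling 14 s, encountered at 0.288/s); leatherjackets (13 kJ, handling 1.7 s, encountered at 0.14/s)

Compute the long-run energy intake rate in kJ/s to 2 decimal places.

0.43 kJ/s

R = Σλ_iE_i / (1 + Σλ_ih_i)
Numerator: 0.288×1.6 + 0.14×13 = 2.281
Denominator: 1 + 0.288×14 + 0.14×1.7 = 5.27
R = 2.281/5.27 = 0.4328 kJ/s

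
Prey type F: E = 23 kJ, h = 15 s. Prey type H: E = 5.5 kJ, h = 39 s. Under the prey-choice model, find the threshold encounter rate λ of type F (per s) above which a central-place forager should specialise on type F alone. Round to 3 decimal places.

The zero-one rule: include type H iff E₂/h₂ > λE₁/(1+λh₁). Equality gives the switch point.
λE₁h₂ = E₂ + λE₂h₁ ⇒ λ = E₂/(E₁h₂ − E₂h₁) = 5.5/(897 − 82.5) = 0.006753 per s.

0.007 per s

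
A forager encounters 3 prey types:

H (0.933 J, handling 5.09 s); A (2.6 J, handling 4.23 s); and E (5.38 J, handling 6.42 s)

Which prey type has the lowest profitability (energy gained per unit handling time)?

H

In descending order of E/h:
E: 5.38/6.42 = 0.838 J/s
A: 2.6/4.23 = 0.615 J/s
H: 0.933/5.09 = 0.183 J/s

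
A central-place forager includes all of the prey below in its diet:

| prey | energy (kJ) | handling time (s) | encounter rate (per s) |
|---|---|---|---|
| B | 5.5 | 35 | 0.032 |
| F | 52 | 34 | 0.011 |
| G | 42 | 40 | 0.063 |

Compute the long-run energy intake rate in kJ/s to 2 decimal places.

0.68 kJ/s

R = Σλ_iE_i / (1 + Σλ_ih_i)
Numerator: 0.032×5.5 + 0.011×52 + 0.063×42 = 3.394
Denominator: 1 + 0.032×35 + 0.011×34 + 0.063×40 = 5.014
R = 3.394/5.014 = 0.6769 kJ/s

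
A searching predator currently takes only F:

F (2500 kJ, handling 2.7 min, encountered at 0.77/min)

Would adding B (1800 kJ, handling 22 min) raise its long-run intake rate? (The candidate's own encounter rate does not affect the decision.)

No

On F alone, R = ΣλE/(1+Σλh) = 1925/3.079 = 625.2 kJ/min.
B: E/h = 1800/22 = 81.82 kJ/min.
81.82 < 625.2, so adding B would lower the average — exclude it.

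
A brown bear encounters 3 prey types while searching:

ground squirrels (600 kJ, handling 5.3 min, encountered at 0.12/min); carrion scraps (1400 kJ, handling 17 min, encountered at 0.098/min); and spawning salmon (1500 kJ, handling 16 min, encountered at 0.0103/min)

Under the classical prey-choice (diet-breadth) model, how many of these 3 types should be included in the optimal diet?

E/h in descending order: ground squirrels 113, spawning salmon 93.8, carrion scraps 82.4 kJ/min. The optimal diet is the largest prefix of this list for which every included type satisfies E_i/h_i > R on the types above it.
Rate on top 1: 44.01. spawning salmon: 93.8 > 44.01 → include.
Rate on top 2: 48.56. carrion scraps: 82.4 > 48.56 → include.
Optimal diet: ground squirrels, spawning salmon, carrion scraps — 3 of 3 types.

3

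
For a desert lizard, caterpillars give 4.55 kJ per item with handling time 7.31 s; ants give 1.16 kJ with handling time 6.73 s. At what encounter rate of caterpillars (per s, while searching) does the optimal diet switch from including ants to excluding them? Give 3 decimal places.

0.052 per s

The zero-one rule: include ants iff E₂/h₂ > λE₁/(1+λh₁). Equality gives the switch point.
λE₁h₂ = E₂ + λE₂h₁ ⇒ λ = E₂/(E₁h₂ − E₂h₁) = 1.16/(30.62 − 8.48) = 0.05239 per s.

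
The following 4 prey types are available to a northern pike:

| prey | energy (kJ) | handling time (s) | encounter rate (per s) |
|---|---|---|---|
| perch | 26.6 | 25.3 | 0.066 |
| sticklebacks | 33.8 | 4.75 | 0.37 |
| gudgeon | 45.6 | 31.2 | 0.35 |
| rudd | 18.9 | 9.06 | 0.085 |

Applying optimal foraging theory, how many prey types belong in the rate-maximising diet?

1

Profitabilities (E/h, kJ/s): sticklebacks 7.12, rudd 2.09, gudgeon 1.46, perch 1.05. Add prey in this order while the next type's profitability exceeds the intake rate on those already taken.
Rate on top 1: 4.535. rudd: 2.09 < 4.535 → exclude; stop.
Optimal diet: sticklebacks — 1 of 4 types.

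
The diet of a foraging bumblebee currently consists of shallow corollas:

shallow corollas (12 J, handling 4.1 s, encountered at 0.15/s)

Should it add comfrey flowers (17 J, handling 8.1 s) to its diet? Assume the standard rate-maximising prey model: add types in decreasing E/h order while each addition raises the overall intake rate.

Yes

On shallow corollas alone, R = ΣλE/(1+Σλh) = 1.8/1.615 = 1.115 J/s.
comfrey flowers: E/h = 17/8.1 = 2.099 J/s.
2.099 > 1.115, so adding comfrey flowers raises the average — include it.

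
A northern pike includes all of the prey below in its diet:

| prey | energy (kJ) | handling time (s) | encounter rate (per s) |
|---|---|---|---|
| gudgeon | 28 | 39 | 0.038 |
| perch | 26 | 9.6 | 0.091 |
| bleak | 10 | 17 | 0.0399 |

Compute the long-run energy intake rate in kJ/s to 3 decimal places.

R = Σλ_iE_i / (1 + Σλ_ih_i)
Numerator: 0.038×28 + 0.091×26 + 0.0399×10 = 3.829
Denominator: 1 + 0.038×39 + 0.091×9.6 + 0.0399×17 = 4.034
R = 3.829/4.034 = 0.9492 kJ/s

0.949 kJ/s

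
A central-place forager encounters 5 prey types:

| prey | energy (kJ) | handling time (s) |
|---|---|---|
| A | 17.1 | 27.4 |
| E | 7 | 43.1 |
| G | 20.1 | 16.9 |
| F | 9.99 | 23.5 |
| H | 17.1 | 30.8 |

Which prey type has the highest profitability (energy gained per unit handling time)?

G

Profitability E/h (kJ/s): A = 17.1/27.4 = 0.624, E = 7/43.1 = 0.162, G = 20.1/16.9 = 1.19, F = 9.99/23.5 = 0.425, H = 17.1/30.8 = 0.555.
Ranked: G > A > H > F > E.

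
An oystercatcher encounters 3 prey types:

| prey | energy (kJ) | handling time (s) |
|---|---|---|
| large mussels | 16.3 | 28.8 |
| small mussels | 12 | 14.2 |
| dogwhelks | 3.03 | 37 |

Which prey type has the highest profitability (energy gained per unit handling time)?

In descending order of E/h:
small mussels: 12/14.2 = 0.845 kJ/s
large mussels: 16.3/28.8 = 0.566 kJ/s
dogwhelks: 3.03/37 = 0.0819 kJ/s

small mussels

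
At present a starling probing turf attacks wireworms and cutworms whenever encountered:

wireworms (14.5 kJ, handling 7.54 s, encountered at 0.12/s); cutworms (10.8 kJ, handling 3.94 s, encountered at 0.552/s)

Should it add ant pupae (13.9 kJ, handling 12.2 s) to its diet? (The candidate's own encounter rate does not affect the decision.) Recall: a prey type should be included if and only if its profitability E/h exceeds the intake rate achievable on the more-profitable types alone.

No

Intake rate on the current diet: R = (0.12×14.5 + 0.552×10.8) / (1 + 0.12×7.54 + 0.552×3.94) = 7.702/4.08 = 1.888 kJ/s.
Profitability of ant pupae: 13.9/12.2 = 1.139 kJ/s.
Since 1.139 < R, time spent handling ant pupae is better spent searching.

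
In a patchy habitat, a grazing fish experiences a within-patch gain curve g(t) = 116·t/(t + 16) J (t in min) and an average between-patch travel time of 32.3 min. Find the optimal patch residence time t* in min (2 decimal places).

22.73 min

Optimal t* satisfies g'(t*) = g(t*)/(T + t*).
g'(t) = 116·16/(t + 16)². Setting 116·16/(t+16)² = 116t/[(t+16)(32.3+t)] gives 16(32.3+t) = t(t+16), so t² = 16×32.3 = 516.8.
t* = √516.8 = 22.73 min.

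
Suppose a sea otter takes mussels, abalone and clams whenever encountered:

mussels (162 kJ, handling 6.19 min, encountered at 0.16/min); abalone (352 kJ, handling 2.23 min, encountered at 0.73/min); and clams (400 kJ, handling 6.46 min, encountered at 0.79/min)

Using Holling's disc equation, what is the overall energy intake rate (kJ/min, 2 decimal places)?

R = (0.16×162 + 0.73×352 + 0.79×400) / (1 + 0.16×6.19 + 0.73×2.23 + 0.79×6.46) = 598.9/8.722 = 68.67 kJ/min.

68.67 kJ/min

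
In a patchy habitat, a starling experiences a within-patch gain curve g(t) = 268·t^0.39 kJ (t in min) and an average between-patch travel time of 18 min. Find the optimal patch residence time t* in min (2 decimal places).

11.51 min

By the marginal value theorem, leave when the instantaneous gain rate g'(t) equals the habitat-wide average g(t)/(T + t).
g'(t) = 0.39·268·t^-0.61. Setting 0.39·268·t^-0.61 = 268·t^0.39/(18+t) gives 0.39(18+t) = t, so 0.61·t = 0.39×18.
t* = 0.39×18/0.61 = 11.51 min.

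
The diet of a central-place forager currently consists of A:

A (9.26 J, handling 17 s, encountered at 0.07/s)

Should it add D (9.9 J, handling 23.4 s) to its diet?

Yes

On A alone, R = ΣλE/(1+Σλh) = 0.6482/2.19 = 0.296 J/s.
D: E/h = 9.9/23.4 = 0.4231 J/s.
0.4231 > 0.296, so adding D raises the average — include it.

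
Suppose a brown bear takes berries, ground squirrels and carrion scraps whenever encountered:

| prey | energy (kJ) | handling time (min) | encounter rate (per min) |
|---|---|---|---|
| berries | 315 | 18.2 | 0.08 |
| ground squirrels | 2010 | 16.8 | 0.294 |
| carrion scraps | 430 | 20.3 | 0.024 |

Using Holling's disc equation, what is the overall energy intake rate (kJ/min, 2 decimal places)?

R = Σλ_iE_i / (1 + Σλ_ih_i)
Numerator: 0.08×315 + 0.294×2010 + 0.024×430 = 626.5
Denominator: 1 + 0.08×18.2 + 0.294×16.8 + 0.024×20.3 = 7.882
R = 626.5/7.882 = 79.48 kJ/min

79.48 kJ/min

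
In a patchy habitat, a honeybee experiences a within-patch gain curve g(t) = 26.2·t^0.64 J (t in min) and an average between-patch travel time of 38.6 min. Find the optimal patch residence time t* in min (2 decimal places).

68.62 min

By the marginal value theorem, leave when the instantaneous gain rate g'(t) equals the habitat-wide average g(t)/(T + t).
g'(t) = 0.64·26.2·t^-0.36. Setting 0.64·26.2·t^-0.36 = 26.2·t^0.64/(38.6+t) gives 0.64(38.6+t) = t, so 0.36·t = 0.64×38.6.
t* = 0.64×38.6/0.36 = 68.62 min.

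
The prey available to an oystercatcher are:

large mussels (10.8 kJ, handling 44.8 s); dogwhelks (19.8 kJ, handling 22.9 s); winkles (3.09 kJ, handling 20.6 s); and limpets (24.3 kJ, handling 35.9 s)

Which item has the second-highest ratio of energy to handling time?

Profitability E/h (kJ/s): large mussels = 10.8/44.8 = 0.241, dogwhelks = 19.8/22.9 = 0.865, winkles = 3.09/20.6 = 0.15, limpets = 24.3/35.9 = 0.677.
Ranked: dogwhelks > limpets > large mussels > winkles.

limpets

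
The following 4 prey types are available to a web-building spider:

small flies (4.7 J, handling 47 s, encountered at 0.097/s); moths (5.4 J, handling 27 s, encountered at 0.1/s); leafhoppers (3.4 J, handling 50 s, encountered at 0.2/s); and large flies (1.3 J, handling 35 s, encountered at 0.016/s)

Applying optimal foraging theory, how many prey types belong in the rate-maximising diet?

Rank by E/h (J/s): moths 0.2, small flies 0.1, leafhoppers 0.068, large flies 0.0371. Include each in turn until the next type's E/h falls below the running intake rate.
Rate on top 1: 0.1459. small flies: 0.1 < 0.1459 → exclude; stop.
Optimal diet: moths — 1 of 4 types.

1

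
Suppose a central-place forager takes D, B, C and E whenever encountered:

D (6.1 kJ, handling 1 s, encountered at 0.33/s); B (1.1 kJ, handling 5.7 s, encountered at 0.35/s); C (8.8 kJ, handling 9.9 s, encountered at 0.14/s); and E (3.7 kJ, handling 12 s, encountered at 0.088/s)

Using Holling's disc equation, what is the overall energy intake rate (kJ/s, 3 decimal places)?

0.686 kJ/s

Energy encountered per unit search time: 0.33×6.1 + 0.35×1.1 + 0.14×8.8 + 0.088×3.7 = 3.956 kJ/s.
Handling time per unit search time: 0.33×1 + 0.35×5.7 + 0.14×9.9 + 0.088×12 = 4.767.
Rate = 3.956/(1 + 4.767) = 0.6859 kJ/s.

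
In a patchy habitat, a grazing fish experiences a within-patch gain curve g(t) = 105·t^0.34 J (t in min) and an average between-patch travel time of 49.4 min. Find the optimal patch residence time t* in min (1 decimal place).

25.4 min

By the marginal value theorem, leave when the instantaneous gain rate g'(t) equals the habitat-wide average g(t)/(T + t).
g'(t) = 0.34·105·t^-0.66. Setting 0.34·105·t^-0.66 = 105·t^0.34/(49.4+t) gives 0.34(49.4+t) = t, so 0.66·t = 0.34×49.4.
t* = 0.34×49.4/0.66 = 25.45 min.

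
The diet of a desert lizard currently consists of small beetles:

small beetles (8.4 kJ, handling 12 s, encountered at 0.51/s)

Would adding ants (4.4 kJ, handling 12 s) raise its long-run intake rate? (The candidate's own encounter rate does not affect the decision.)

Current rate: (0.51×8.4)/(1 + 0.51×12) = 0.6017 kJ/s.
Profitability of ants: 4.4/12 = 0.3667 kJ/s.
0.3667 < 0.6017, so adding ants would lower the average — exclude it.

No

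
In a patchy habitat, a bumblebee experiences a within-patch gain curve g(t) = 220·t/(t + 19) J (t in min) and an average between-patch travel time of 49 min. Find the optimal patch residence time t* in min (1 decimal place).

30.5 min

Optimal t* satisfies g'(t*) = g(t*)/(T + t*).
g'(t) = 220·19/(t + 19)². Setting 220·19/(t+19)² = 220t/[(t+19)(49+t)] gives 19(49+t) = t(t+19), so t² = 19×49 = 931.
t* = √931 = 30.51 min.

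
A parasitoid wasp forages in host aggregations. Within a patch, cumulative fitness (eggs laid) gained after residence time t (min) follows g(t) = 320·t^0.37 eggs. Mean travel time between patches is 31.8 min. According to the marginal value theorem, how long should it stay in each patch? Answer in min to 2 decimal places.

Maximise g(t)/(T+t): set derivative to zero → g'(t)(T+t) = g(t).
g'(t) = 0.37·320·t^-0.63. Setting 0.37·320·t^-0.63 = 320·t^0.37/(31.8+t) gives 0.37(31.8+t) = t, so 0.63·t = 0.37×31.8.
t* = 0.37×31.8/0.63 = 18.68 min.

18.68 min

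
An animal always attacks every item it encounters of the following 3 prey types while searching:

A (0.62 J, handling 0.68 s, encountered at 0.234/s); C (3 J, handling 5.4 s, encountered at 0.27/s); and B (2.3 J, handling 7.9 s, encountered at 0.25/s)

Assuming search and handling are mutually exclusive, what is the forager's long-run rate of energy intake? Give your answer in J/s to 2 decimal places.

Energy encountered per unit search time: 0.234×0.62 + 0.27×3 + 0.25×2.3 = 1.53 J/s.
Handling time per unit search time: 0.234×0.68 + 0.27×5.4 + 0.25×7.9 = 3.592.
Rate = 1.53/(1 + 3.592) = 0.3332 J/s.

0.33 J/s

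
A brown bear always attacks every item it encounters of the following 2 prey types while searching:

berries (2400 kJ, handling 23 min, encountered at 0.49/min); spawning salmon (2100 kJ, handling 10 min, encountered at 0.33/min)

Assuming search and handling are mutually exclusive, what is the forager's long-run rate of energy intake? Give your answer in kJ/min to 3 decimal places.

120.039 kJ/min

Energy encountered per unit search time: 0.49×2400 + 0.33×2100 = 1869 kJ/min.
Handling time per unit search time: 0.49×23 + 0.33×10 = 14.57.
Rate = 1869/(1 + 14.57) = 120 kJ/min.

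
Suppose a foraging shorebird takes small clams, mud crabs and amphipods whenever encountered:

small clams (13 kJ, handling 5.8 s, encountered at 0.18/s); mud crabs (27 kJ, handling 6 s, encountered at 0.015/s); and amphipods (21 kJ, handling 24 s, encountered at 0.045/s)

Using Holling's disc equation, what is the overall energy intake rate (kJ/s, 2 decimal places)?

R = (0.18×13 + 0.015×27 + 0.045×21) / (1 + 0.18×5.8 + 0.015×6 + 0.045×24) = 3.69/3.214 = 1.148 kJ/s.

1.15 kJ/s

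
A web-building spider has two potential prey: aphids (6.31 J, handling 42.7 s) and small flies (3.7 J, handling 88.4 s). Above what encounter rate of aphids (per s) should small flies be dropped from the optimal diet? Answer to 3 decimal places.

Drop small flies once their profitability E₂/h₂ falls below the rate achievable on aphids alone: E₂/h₂ = λE₁/(1 + λh₁).
Solve for λ: λE₁h₂ = E₂(1 + λh₁) → λ(E₁h₂ − E₂h₁) = E₂ → λ = E₂/(E₁h₂ − E₂h₁).
λ = 3.7/(6.31×88.4 − 3.7×42.7) = 3.7/399.8 = 0.009254 per s.

0.009 per s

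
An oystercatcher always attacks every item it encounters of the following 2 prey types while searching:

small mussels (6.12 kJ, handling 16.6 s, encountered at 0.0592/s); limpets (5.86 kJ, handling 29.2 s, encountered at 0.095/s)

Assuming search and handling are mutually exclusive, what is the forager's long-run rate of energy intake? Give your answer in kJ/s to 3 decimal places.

R = (0.0592×6.12 + 0.095×5.86) / (1 + 0.0592×16.6 + 0.095×29.2) = 0.919/4.757 = 0.1932 kJ/s.

0.193 kJ/s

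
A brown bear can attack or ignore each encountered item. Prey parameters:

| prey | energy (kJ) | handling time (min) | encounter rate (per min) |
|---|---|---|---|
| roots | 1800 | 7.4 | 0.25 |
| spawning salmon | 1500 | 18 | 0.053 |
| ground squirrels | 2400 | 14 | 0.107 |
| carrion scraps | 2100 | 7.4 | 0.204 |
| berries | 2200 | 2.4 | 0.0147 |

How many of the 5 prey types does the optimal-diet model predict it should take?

E/h in descending order: berries 917, carrion scraps 284, roots 243, ground squirrels 171, spawning salmon 83.3 kJ/min. The optimal diet is the largest prefix of this list for which every included type satisfies E_i/h_i > R on the types above it.
Rate on top 1: 31.24. carrion scraps: 284 > 31.24 → include.
Rate on top 2: 181. roots: 243 > 181 → include.
Rate on top 3: 207.2. ground squirrels: 171 < 207.2 → exclude; stop.
Optimal diet: berries, carrion scraps, roots — 3 of 5 types.

3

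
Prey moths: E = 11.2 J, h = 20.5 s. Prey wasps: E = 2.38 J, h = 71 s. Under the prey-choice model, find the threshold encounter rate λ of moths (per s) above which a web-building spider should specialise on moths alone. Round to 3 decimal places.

0.003 per s

At the threshold, the rate on moths alone equals the profitability of wasps: λ·11.2/(1 + λ·20.5) = 2.38/71 = 0.03352.
Rearranging, λ(11.2 − 0.03352×20.5) = 0.03352, so λ = 0.03352/10.51 = 0.003189 per s.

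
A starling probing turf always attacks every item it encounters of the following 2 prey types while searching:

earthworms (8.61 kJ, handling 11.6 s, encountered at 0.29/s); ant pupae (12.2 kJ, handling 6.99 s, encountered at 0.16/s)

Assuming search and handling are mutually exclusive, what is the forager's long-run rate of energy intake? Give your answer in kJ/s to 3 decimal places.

0.811 kJ/s

R = Σλ_iE_i / (1 + Σλ_ih_i)
Numerator: 0.29×8.61 + 0.16×12.2 = 4.449
Denominator: 1 + 0.29×11.6 + 0.16×6.99 = 5.482
R = 4.449/5.482 = 0.8115 kJ/s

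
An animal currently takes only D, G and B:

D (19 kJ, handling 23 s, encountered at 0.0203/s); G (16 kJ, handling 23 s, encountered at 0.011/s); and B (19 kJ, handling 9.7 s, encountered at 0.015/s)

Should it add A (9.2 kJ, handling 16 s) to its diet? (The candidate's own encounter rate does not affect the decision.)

Yes

On D, G and B alone, R = ΣλE/(1+Σλh) = 0.8467/1.865 = 0.4539 kJ/s.
Profitability of A: 9.2/16 = 0.575 kJ/s.
0.575 > 0.4539, so adding A raises the average — include it.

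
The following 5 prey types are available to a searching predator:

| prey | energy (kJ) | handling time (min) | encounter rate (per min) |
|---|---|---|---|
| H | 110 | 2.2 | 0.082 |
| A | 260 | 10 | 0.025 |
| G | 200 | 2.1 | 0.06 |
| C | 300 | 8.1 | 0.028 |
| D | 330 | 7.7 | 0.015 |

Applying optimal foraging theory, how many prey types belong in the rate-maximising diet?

Profitabilities (E/h, kJ/min): G 95.2, H 50, D 42.9, C 37, A 26. Add prey in this order while the next type's profitability exceeds the intake rate on those already taken.
Rate on top 1: 10.66. H: 50 > 10.66 → include.
Rate on top 2: 16.09. D: 42.9 > 16.09 → include.
Rate on top 3: 18.26. C: 37 > 18.26 → include.
Rate on top 4: 20.85. A: 26 > 20.85 → include.
Optimal diet: G, H, D, C, A — 5 of 5 types.

5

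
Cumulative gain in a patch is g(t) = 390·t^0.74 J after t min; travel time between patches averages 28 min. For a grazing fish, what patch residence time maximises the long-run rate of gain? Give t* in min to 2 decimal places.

By the marginal value theorem, leave when the instantaneous gain rate g'(t) equals the habitat-wide average g(t)/(T + t).
g'(t) = 0.74·390·t^-0.26. Setting 0.74·390·t^-0.26 = 390·t^0.74/(28+t) gives 0.74(28+t) = t, so 0.26·t = 0.74×28.
t* = 0.74×28/0.26 = 79.69 min.

79.69 min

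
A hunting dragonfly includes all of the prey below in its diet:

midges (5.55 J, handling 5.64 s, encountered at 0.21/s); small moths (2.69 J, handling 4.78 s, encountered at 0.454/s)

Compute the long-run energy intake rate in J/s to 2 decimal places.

0.55 J/s

R = (0.21×5.55 + 0.454×2.69) / (1 + 0.21×5.64 + 0.454×4.78) = 2.387/4.355 = 0.5481 J/s.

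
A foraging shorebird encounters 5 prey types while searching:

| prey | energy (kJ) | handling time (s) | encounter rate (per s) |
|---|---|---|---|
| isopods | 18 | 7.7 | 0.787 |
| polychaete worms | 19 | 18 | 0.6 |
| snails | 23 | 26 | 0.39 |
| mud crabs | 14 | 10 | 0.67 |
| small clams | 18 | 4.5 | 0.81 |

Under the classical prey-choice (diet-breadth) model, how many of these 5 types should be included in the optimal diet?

Rank by E/h (kJ/s): small clams 4, isopods 2.34, mud crabs 1.4, polychaete worms 1.06, snails 0.885. Include each in turn until the next type's E/h falls below the running intake rate.
Rate on top 1: 3.139. isopods: 2.34 < 3.139 → exclude; stop.
Optimal diet: small clams — 1 of 5 types.

1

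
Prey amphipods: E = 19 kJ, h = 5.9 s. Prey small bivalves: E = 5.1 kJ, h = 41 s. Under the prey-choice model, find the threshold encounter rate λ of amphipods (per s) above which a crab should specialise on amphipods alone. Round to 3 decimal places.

0.007 per s

The zero-one rule: include small bivalves iff E₂/h₂ > λE₁/(1+λh₁). Equality gives the switch point.
λE₁h₂ = E₂ + λE₂h₁ ⇒ λ = E₂/(E₁h₂ − E₂h₁) = 5.1/(779 − 30.09) = 0.00681 per s.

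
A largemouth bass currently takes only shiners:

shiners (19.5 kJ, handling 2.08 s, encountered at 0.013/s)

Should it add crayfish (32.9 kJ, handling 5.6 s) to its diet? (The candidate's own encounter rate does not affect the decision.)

Intake rate on the current diet: R = (0.013×19.5) / (1 + 0.013×2.08) = 0.2535/1.027 = 0.2468 kJ/s.
crayfish: E/h = 32.9/5.6 = 5.875 kJ/s.
Since 5.875 > R, including crayfish increases the long-run rate.

Yes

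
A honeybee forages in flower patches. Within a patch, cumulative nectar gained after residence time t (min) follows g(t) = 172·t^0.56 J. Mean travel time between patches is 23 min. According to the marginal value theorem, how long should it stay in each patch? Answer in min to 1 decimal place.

29.3 min

Optimal t* satisfies g'(t*) = g(t*)/(T + t*).
g'(t) = 0.56·172·t^-0.44. Setting 0.56·172·t^-0.44 = 172·t^0.56/(23+t) gives 0.56(23+t) = t, so 0.44·t = 0.56×23.
t* = 0.56×23/0.44 = 29.27 min.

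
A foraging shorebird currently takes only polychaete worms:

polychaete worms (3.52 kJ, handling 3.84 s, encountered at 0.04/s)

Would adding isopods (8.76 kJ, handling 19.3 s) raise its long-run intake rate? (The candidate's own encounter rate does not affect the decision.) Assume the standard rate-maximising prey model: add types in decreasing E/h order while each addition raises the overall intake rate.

On polychaete worms alone, R = ΣλE/(1+Σλh) = 0.1408/1.154 = 0.1221 kJ/s.
isopods: E/h = 8.76/19.3 = 0.4539 kJ/s.
Since 0.4539 > R, including isopods increases the long-run rate.

Yes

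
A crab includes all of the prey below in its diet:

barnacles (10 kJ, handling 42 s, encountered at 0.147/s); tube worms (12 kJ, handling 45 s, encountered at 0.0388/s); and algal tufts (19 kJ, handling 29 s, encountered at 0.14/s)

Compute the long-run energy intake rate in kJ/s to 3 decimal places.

R = Σλ_iE_i / (1 + Σλ_ih_i)
Numerator: 0.147×10 + 0.0388×12 + 0.14×19 = 4.596
Denominator: 1 + 0.147×42 + 0.0388×45 + 0.14×29 = 12.98
R = 4.596/12.98 = 0.3541 kJ/s

0.354 kJ/s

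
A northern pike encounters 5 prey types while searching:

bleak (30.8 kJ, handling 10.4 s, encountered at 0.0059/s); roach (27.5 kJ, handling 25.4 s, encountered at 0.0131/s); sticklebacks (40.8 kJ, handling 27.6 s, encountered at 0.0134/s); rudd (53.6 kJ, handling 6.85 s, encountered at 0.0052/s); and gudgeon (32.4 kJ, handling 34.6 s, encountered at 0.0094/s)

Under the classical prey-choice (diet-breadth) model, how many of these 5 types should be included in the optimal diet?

E/h in descending order: rudd 7.82, bleak 2.96, sticklebacks 1.48, roach 1.08, gudgeon 0.936 kJ/s. The optimal diet is the largest prefix of this list for which every included type satisfies E_i/h_i > R on the types above it.
Rate on top 1: 0.2691. bleak: 2.96 > 0.2691 → include.
Rate on top 2: 0.4197. sticklebacks: 1.48 > 0.4197 → include.
Rate on top 3: 0.6866. roach: 1.08 > 0.6866 → include.
Rate on top 4: 0.7599. gudgeon: 0.936 > 0.7599 → include.
Optimal diet: rudd, bleak, sticklebacks, roach, gudgeon — 5 of 5 types.

5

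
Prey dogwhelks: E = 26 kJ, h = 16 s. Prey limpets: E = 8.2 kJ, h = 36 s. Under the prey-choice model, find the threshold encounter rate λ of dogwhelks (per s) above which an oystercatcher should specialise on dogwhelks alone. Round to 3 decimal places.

The zero-one rule: include limpets iff E₂/h₂ > λE₁/(1+λh₁). Equality gives the switch point.
λE₁h₂ = E₂ + λE₂h₁ ⇒ λ = E₂/(E₁h₂ − E₂h₁) = 8.2/(936 − 131.2) = 0.01019 per s.

0.010 per s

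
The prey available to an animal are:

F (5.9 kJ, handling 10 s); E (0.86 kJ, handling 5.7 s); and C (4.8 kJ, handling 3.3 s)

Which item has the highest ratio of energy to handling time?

In descending order of E/h:
C: 4.8/3.3 = 1.45 kJ/s
F: 5.9/10 = 0.59 kJ/s
E: 0.86/5.7 = 0.151 kJ/s

C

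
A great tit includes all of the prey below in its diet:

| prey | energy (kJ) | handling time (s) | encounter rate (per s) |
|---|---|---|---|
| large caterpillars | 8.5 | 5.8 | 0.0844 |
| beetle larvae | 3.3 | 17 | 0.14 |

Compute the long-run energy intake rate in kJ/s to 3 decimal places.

Energy encountered per unit search time: 0.0844×8.5 + 0.14×3.3 = 1.179 kJ/s.
Handling time per unit search time: 0.0844×5.8 + 0.14×17 = 2.87.
Rate = 1.179/(1 + 2.87) = 0.3048 kJ/s.

0.305 kJ/s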